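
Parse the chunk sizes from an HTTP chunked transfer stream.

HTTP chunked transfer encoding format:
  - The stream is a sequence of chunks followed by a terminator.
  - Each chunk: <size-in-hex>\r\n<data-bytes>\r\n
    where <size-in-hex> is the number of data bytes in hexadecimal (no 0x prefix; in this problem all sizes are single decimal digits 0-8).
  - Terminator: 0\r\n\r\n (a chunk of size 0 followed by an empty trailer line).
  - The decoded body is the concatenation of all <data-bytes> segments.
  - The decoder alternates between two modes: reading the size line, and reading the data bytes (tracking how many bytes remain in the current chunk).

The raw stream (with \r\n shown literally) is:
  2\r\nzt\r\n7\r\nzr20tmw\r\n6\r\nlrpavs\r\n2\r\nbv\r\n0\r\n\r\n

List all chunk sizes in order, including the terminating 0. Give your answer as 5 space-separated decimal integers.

Chunk 1: stream[0..1]='2' size=0x2=2, data at stream[3..5]='zt' -> body[0..2], body so far='zt'
Chunk 2: stream[7..8]='7' size=0x7=7, data at stream[10..17]='zr20tmw' -> body[2..9], body so far='ztzr20tmw'
Chunk 3: stream[19..20]='6' size=0x6=6, data at stream[22..28]='lrpavs' -> body[9..15], body so far='ztzr20tmwlrpavs'
Chunk 4: stream[30..31]='2' size=0x2=2, data at stream[33..35]='bv' -> body[15..17], body so far='ztzr20tmwlrpavsbv'
Chunk 5: stream[37..38]='0' size=0 (terminator). Final body='ztzr20tmwlrpavsbv' (17 bytes)

Answer: 2 7 6 2 0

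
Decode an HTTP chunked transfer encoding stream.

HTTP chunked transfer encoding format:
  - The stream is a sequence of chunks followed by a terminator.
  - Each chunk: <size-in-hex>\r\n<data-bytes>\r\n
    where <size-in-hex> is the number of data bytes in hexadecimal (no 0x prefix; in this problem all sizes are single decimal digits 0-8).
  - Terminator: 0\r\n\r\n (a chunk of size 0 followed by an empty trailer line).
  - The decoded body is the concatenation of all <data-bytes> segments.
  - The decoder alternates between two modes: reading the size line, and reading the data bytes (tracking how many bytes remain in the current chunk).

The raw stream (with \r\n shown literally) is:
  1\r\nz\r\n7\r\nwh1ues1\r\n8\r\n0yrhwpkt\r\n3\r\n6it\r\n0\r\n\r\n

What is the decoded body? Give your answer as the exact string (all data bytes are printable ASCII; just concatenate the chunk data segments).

Chunk 1: stream[0..1]='1' size=0x1=1, data at stream[3..4]='z' -> body[0..1], body so far='z'
Chunk 2: stream[6..7]='7' size=0x7=7, data at stream[9..16]='wh1ues1' -> body[1..8], body so far='zwh1ues1'
Chunk 3: stream[18..19]='8' size=0x8=8, data at stream[21..29]='0yrhwpkt' -> body[8..16], body so far='zwh1ues10yrhwpkt'
Chunk 4: stream[31..32]='3' size=0x3=3, data at stream[34..37]='6it' -> body[16..19], body so far='zwh1ues10yrhwpkt6it'
Chunk 5: stream[39..40]='0' size=0 (terminator). Final body='zwh1ues10yrhwpkt6it' (19 bytes)

Answer: zwh1ues10yrhwpkt6it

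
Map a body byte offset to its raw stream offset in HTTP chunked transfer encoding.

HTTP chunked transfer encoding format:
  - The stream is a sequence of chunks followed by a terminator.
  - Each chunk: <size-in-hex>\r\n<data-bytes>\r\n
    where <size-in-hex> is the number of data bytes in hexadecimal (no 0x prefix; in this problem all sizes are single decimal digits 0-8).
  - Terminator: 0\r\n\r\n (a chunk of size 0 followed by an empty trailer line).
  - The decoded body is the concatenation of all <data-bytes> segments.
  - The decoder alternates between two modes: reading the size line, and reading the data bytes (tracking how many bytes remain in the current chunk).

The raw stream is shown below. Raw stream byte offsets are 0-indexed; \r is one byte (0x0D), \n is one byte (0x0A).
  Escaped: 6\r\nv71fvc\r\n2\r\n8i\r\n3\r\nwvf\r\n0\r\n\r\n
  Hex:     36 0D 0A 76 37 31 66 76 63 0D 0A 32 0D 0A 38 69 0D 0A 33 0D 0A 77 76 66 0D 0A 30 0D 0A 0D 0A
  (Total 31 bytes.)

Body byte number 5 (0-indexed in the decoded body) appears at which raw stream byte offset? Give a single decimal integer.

Answer: 8

Derivation:
Chunk 1: stream[0..1]='6' size=0x6=6, data at stream[3..9]='v71fvc' -> body[0..6], body so far='v71fvc'
Chunk 2: stream[11..12]='2' size=0x2=2, data at stream[14..16]='8i' -> body[6..8], body so far='v71fvc8i'
Chunk 3: stream[18..19]='3' size=0x3=3, data at stream[21..24]='wvf' -> body[8..11], body so far='v71fvc8iwvf'
Chunk 4: stream[26..27]='0' size=0 (terminator). Final body='v71fvc8iwvf' (11 bytes)
Body byte 5 at stream offset 8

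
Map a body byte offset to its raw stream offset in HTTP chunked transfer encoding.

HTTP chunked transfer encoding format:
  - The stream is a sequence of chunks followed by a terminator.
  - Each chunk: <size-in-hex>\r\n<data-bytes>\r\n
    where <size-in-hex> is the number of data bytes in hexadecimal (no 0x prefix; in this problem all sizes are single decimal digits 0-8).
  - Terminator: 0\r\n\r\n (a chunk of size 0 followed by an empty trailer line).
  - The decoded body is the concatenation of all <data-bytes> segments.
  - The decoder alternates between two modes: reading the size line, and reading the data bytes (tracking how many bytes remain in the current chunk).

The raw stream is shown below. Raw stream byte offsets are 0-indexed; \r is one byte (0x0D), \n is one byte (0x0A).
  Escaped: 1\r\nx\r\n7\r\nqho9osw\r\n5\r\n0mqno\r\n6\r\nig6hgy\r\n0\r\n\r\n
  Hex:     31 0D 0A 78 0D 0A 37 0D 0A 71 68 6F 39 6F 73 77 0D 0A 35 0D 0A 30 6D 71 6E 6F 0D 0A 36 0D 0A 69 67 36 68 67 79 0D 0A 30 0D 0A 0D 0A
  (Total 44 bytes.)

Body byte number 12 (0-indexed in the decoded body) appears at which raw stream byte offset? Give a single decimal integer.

Chunk 1: stream[0..1]='1' size=0x1=1, data at stream[3..4]='x' -> body[0..1], body so far='x'
Chunk 2: stream[6..7]='7' size=0x7=7, data at stream[9..16]='qho9osw' -> body[1..8], body so far='xqho9osw'
Chunk 3: stream[18..19]='5' size=0x5=5, data at stream[21..26]='0mqno' -> body[8..13], body so far='xqho9osw0mqno'
Chunk 4: stream[28..29]='6' size=0x6=6, data at stream[31..37]='ig6hgy' -> body[13..19], body so far='xqho9osw0mqnoig6hgy'
Chunk 5: stream[39..40]='0' size=0 (terminator). Final body='xqho9osw0mqnoig6hgy' (19 bytes)
Body byte 12 at stream offset 25

Answer: 25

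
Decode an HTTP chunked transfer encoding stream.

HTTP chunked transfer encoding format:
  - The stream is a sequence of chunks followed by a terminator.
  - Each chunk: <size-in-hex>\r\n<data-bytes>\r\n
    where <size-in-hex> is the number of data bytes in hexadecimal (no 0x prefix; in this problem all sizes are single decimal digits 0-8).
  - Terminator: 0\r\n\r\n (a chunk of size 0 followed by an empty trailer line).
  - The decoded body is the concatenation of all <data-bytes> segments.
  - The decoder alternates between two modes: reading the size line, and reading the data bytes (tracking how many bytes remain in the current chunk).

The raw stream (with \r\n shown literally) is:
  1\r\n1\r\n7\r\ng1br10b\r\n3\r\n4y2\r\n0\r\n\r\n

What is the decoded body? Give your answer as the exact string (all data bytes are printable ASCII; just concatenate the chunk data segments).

Chunk 1: stream[0..1]='1' size=0x1=1, data at stream[3..4]='1' -> body[0..1], body so far='1'
Chunk 2: stream[6..7]='7' size=0x7=7, data at stream[9..16]='g1br10b' -> body[1..8], body so far='1g1br10b'
Chunk 3: stream[18..19]='3' size=0x3=3, data at stream[21..24]='4y2' -> body[8..11], body so far='1g1br10b4y2'
Chunk 4: stream[26..27]='0' size=0 (terminator). Final body='1g1br10b4y2' (11 bytes)

Answer: 1g1br10b4y2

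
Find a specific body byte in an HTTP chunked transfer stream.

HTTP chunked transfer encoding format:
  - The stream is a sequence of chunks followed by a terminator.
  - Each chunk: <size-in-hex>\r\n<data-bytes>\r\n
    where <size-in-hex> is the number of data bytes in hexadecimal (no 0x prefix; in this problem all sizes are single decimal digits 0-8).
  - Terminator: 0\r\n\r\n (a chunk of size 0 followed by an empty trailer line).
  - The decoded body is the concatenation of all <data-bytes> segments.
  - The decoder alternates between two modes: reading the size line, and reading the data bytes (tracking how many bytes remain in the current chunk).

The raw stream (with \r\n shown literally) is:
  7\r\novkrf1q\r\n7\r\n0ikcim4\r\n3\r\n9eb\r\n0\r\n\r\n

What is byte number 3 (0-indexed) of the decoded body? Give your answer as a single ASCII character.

Chunk 1: stream[0..1]='7' size=0x7=7, data at stream[3..10]='ovkrf1q' -> body[0..7], body so far='ovkrf1q'
Chunk 2: stream[12..13]='7' size=0x7=7, data at stream[15..22]='0ikcim4' -> body[7..14], body so far='ovkrf1q0ikcim4'
Chunk 3: stream[24..25]='3' size=0x3=3, data at stream[27..30]='9eb' -> body[14..17], body so far='ovkrf1q0ikcim49eb'
Chunk 4: stream[32..33]='0' size=0 (terminator). Final body='ovkrf1q0ikcim49eb' (17 bytes)
Body byte 3 = 'r'

Answer: r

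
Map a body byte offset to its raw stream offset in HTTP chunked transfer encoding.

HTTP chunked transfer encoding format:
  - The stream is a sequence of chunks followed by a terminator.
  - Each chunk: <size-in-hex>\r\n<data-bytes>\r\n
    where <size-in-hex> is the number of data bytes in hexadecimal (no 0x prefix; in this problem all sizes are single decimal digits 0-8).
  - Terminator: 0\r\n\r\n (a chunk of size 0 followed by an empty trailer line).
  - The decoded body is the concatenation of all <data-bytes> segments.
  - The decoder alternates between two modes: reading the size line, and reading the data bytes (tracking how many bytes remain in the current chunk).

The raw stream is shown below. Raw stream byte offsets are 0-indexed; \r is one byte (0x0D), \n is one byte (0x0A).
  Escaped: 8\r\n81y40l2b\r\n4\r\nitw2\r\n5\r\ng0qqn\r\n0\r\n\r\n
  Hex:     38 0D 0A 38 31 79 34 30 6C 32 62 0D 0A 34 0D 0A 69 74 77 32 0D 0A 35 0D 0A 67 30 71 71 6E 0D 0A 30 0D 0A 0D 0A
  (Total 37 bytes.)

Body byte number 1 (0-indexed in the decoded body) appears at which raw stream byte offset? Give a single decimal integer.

Chunk 1: stream[0..1]='8' size=0x8=8, data at stream[3..11]='81y40l2b' -> body[0..8], body so far='81y40l2b'
Chunk 2: stream[13..14]='4' size=0x4=4, data at stream[16..20]='itw2' -> body[8..12], body so far='81y40l2bitw2'
Chunk 3: stream[22..23]='5' size=0x5=5, data at stream[25..30]='g0qqn' -> body[12..17], body so far='81y40l2bitw2g0qqn'
Chunk 4: stream[32..33]='0' size=0 (terminator). Final body='81y40l2bitw2g0qqn' (17 bytes)
Body byte 1 at stream offset 4

Answer: 4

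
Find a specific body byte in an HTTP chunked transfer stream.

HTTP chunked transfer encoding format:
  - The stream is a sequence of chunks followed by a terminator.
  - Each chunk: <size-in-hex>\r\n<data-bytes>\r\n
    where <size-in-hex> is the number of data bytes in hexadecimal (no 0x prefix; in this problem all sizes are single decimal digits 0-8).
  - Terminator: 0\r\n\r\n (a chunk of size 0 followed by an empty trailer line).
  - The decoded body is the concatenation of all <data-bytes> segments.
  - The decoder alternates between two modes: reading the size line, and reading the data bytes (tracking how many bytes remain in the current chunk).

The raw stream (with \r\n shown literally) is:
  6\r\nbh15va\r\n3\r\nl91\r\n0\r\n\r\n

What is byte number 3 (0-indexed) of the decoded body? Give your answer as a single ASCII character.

Answer: 5

Derivation:
Chunk 1: stream[0..1]='6' size=0x6=6, data at stream[3..9]='bh15va' -> body[0..6], body so far='bh15va'
Chunk 2: stream[11..12]='3' size=0x3=3, data at stream[14..17]='l91' -> body[6..9], body so far='bh15val91'
Chunk 3: stream[19..20]='0' size=0 (terminator). Final body='bh15val91' (9 bytes)
Body byte 3 = '5'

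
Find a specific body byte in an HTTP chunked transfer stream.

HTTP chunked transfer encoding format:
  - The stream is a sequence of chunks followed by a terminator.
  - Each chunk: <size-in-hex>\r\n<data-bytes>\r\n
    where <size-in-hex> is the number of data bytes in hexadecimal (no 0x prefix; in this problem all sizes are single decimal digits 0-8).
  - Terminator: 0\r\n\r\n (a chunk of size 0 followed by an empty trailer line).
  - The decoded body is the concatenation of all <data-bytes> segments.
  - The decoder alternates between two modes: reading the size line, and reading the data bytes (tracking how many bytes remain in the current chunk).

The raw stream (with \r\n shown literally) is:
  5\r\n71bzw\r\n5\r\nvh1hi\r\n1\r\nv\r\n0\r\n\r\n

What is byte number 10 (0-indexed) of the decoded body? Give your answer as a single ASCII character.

Answer: v

Derivation:
Chunk 1: stream[0..1]='5' size=0x5=5, data at stream[3..8]='71bzw' -> body[0..5], body so far='71bzw'
Chunk 2: stream[10..11]='5' size=0x5=5, data at stream[13..18]='vh1hi' -> body[5..10], body so far='71bzwvh1hi'
Chunk 3: stream[20..21]='1' size=0x1=1, data at stream[23..24]='v' -> body[10..11], body so far='71bzwvh1hiv'
Chunk 4: stream[26..27]='0' size=0 (terminator). Final body='71bzwvh1hiv' (11 bytes)
Body byte 10 = 'v'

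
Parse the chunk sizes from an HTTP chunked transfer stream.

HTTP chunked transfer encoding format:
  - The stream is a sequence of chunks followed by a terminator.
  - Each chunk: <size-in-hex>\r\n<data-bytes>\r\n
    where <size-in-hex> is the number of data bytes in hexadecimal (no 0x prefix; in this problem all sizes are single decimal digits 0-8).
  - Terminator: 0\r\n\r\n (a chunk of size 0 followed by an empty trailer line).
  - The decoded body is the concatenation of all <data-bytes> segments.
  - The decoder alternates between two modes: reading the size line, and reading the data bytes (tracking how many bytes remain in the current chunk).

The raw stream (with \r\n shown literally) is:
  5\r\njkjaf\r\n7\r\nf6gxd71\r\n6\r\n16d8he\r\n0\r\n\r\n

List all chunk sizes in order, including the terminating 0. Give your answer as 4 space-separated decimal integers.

Answer: 5 7 6 0

Derivation:
Chunk 1: stream[0..1]='5' size=0x5=5, data at stream[3..8]='jkjaf' -> body[0..5], body so far='jkjaf'
Chunk 2: stream[10..11]='7' size=0x7=7, data at stream[13..20]='f6gxd71' -> body[5..12], body so far='jkjaff6gxd71'
Chunk 3: stream[22..23]='6' size=0x6=6, data at stream[25..31]='16d8he' -> body[12..18], body so far='jkjaff6gxd7116d8he'
Chunk 4: stream[33..34]='0' size=0 (terminator). Final body='jkjaff6gxd7116d8he' (18 bytes)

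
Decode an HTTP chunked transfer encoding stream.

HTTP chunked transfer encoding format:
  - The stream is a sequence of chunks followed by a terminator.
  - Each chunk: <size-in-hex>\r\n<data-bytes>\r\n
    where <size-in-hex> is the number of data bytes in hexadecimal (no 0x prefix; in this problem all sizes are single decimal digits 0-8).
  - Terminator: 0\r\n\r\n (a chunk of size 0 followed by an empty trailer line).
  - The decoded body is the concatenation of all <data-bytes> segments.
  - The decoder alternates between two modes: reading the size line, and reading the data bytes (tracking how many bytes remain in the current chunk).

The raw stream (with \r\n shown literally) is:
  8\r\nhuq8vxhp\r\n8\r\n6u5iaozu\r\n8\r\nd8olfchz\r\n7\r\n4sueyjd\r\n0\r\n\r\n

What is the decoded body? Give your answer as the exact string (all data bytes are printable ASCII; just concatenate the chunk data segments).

Chunk 1: stream[0..1]='8' size=0x8=8, data at stream[3..11]='huq8vxhp' -> body[0..8], body so far='huq8vxhp'
Chunk 2: stream[13..14]='8' size=0x8=8, data at stream[16..24]='6u5iaozu' -> body[8..16], body so far='huq8vxhp6u5iaozu'
Chunk 3: stream[26..27]='8' size=0x8=8, data at stream[29..37]='d8olfchz' -> body[16..24], body so far='huq8vxhp6u5iaozud8olfchz'
Chunk 4: stream[39..40]='7' size=0x7=7, data at stream[42..49]='4sueyjd' -> body[24..31], body so far='huq8vxhp6u5iaozud8olfchz4sueyjd'
Chunk 5: stream[51..52]='0' size=0 (terminator). Final body='huq8vxhp6u5iaozud8olfchz4sueyjd' (31 bytes)

Answer: huq8vxhp6u5iaozud8olfchz4sueyjd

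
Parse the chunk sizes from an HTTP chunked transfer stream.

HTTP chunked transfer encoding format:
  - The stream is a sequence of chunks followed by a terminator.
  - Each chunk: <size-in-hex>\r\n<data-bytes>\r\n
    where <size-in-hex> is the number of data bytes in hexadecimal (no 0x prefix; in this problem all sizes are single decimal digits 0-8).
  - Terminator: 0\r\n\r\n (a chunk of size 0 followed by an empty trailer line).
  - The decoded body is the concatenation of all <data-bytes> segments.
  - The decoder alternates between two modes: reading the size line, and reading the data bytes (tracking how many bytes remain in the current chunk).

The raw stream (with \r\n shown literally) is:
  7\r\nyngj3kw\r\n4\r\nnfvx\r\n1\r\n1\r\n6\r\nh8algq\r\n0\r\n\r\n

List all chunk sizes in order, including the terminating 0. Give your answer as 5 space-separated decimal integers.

Chunk 1: stream[0..1]='7' size=0x7=7, data at stream[3..10]='yngj3kw' -> body[0..7], body so far='yngj3kw'
Chunk 2: stream[12..13]='4' size=0x4=4, data at stream[15..19]='nfvx' -> body[7..11], body so far='yngj3kwnfvx'
Chunk 3: stream[21..22]='1' size=0x1=1, data at stream[24..25]='1' -> body[11..12], body so far='yngj3kwnfvx1'
Chunk 4: stream[27..28]='6' size=0x6=6, data at stream[30..36]='h8algq' -> body[12..18], body so far='yngj3kwnfvx1h8algq'
Chunk 5: stream[38..39]='0' size=0 (terminator). Final body='yngj3kwnfvx1h8algq' (18 bytes)

Answer: 7 4 1 6 0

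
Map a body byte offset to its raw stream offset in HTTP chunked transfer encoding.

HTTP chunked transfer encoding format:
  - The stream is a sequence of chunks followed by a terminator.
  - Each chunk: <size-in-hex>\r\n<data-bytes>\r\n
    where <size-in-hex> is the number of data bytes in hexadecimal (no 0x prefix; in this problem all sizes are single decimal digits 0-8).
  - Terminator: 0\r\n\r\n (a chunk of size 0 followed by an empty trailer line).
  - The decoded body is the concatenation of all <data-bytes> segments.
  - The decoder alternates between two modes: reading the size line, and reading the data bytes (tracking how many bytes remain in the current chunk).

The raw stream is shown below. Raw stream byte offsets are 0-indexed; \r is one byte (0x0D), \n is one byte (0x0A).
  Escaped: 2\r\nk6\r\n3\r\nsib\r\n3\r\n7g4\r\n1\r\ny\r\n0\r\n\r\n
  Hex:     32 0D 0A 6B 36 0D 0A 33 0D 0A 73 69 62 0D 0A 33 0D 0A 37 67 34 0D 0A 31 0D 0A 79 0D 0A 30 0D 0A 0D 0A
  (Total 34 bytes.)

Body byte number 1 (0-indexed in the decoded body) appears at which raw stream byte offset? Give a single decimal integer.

Answer: 4

Derivation:
Chunk 1: stream[0..1]='2' size=0x2=2, data at stream[3..5]='k6' -> body[0..2], body so far='k6'
Chunk 2: stream[7..8]='3' size=0x3=3, data at stream[10..13]='sib' -> body[2..5], body so far='k6sib'
Chunk 3: stream[15..16]='3' size=0x3=3, data at stream[18..21]='7g4' -> body[5..8], body so far='k6sib7g4'
Chunk 4: stream[23..24]='1' size=0x1=1, data at stream[26..27]='y' -> body[8..9], body so far='k6sib7g4y'
Chunk 5: stream[29..30]='0' size=0 (terminator). Final body='k6sib7g4y' (9 bytes)
Body byte 1 at stream offset 4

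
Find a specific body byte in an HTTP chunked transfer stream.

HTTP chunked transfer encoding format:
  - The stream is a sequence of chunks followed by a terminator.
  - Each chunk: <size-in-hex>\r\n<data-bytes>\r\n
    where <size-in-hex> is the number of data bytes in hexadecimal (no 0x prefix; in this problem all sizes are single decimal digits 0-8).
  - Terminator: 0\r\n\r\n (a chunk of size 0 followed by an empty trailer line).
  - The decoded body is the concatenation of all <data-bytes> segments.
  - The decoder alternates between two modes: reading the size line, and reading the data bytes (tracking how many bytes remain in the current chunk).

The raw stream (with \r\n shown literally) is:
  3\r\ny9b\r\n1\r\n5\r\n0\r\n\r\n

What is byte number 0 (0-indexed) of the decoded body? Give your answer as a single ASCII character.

Chunk 1: stream[0..1]='3' size=0x3=3, data at stream[3..6]='y9b' -> body[0..3], body so far='y9b'
Chunk 2: stream[8..9]='1' size=0x1=1, data at stream[11..12]='5' -> body[3..4], body so far='y9b5'
Chunk 3: stream[14..15]='0' size=0 (terminator). Final body='y9b5' (4 bytes)
Body byte 0 = 'y'

Answer: y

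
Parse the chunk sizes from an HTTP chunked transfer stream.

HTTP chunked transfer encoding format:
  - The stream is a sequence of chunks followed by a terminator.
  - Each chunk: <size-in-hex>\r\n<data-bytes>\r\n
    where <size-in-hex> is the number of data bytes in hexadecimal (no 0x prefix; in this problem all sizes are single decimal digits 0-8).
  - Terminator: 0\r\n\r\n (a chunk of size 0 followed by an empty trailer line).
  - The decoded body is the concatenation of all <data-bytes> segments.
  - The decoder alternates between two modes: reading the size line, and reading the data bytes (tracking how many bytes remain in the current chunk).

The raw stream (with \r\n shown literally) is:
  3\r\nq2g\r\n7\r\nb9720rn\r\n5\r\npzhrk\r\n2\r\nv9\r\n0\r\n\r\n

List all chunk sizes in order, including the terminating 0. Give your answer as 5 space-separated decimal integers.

Chunk 1: stream[0..1]='3' size=0x3=3, data at stream[3..6]='q2g' -> body[0..3], body so far='q2g'
Chunk 2: stream[8..9]='7' size=0x7=7, data at stream[11..18]='b9720rn' -> body[3..10], body so far='q2gb9720rn'
Chunk 3: stream[20..21]='5' size=0x5=5, data at stream[23..28]='pzhrk' -> body[10..15], body so far='q2gb9720rnpzhrk'
Chunk 4: stream[30..31]='2' size=0x2=2, data at stream[33..35]='v9' -> body[15..17], body so far='q2gb9720rnpzhrkv9'
Chunk 5: stream[37..38]='0' size=0 (terminator). Final body='q2gb9720rnpzhrkv9' (17 bytes)

Answer: 3 7 5 2 0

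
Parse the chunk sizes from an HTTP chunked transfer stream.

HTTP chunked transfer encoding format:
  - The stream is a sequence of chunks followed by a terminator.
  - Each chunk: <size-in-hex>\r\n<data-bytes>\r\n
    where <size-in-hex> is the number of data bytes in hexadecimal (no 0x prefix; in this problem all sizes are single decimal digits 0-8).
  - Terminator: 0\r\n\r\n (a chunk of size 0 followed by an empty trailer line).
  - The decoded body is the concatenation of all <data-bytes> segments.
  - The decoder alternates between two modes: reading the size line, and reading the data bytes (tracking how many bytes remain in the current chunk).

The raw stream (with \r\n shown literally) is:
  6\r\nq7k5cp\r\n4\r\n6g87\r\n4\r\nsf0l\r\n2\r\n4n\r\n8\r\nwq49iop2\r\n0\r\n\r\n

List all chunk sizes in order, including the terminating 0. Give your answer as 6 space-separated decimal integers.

Chunk 1: stream[0..1]='6' size=0x6=6, data at stream[3..9]='q7k5cp' -> body[0..6], body so far='q7k5cp'
Chunk 2: stream[11..12]='4' size=0x4=4, data at stream[14..18]='6g87' -> body[6..10], body so far='q7k5cp6g87'
Chunk 3: stream[20..21]='4' size=0x4=4, data at stream[23..27]='sf0l' -> body[10..14], body so far='q7k5cp6g87sf0l'
Chunk 4: stream[29..30]='2' size=0x2=2, data at stream[32..34]='4n' -> body[14..16], body so far='q7k5cp6g87sf0l4n'
Chunk 5: stream[36..37]='8' size=0x8=8, data at stream[39..47]='wq49iop2' -> body[16..24], body so far='q7k5cp6g87sf0l4nwq49iop2'
Chunk 6: stream[49..50]='0' size=0 (terminator). Final body='q7k5cp6g87sf0l4nwq49iop2' (24 bytes)

Answer: 6 4 4 2 8 0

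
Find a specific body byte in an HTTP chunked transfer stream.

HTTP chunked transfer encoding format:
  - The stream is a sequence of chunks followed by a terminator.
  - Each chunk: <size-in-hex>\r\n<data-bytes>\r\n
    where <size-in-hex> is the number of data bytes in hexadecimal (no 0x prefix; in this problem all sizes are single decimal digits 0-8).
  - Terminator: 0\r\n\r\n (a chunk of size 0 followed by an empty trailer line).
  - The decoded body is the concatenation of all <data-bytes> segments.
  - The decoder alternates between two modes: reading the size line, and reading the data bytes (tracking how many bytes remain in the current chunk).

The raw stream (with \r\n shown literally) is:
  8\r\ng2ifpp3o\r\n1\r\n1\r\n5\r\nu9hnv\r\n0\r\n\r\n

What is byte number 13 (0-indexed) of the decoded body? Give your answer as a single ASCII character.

Chunk 1: stream[0..1]='8' size=0x8=8, data at stream[3..11]='g2ifpp3o' -> body[0..8], body so far='g2ifpp3o'
Chunk 2: stream[13..14]='1' size=0x1=1, data at stream[16..17]='1' -> body[8..9], body so far='g2ifpp3o1'
Chunk 3: stream[19..20]='5' size=0x5=5, data at stream[22..27]='u9hnv' -> body[9..14], body so far='g2ifpp3o1u9hnv'
Chunk 4: stream[29..30]='0' size=0 (terminator). Final body='g2ifpp3o1u9hnv' (14 bytes)
Body byte 13 = 'v'

Answer: v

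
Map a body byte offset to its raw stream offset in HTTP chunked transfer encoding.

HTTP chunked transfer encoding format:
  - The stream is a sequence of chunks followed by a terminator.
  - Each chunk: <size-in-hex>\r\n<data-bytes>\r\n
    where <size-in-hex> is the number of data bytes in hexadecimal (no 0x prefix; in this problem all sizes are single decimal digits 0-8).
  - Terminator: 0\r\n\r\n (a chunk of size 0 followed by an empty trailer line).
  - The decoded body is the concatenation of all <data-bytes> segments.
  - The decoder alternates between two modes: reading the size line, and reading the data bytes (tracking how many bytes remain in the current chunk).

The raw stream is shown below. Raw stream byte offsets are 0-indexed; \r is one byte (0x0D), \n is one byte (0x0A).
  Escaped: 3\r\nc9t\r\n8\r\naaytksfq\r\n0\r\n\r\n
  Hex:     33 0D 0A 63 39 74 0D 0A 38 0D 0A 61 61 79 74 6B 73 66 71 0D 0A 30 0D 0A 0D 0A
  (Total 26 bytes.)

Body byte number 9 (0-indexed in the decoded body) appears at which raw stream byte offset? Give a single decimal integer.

Answer: 17

Derivation:
Chunk 1: stream[0..1]='3' size=0x3=3, data at stream[3..6]='c9t' -> body[0..3], body so far='c9t'
Chunk 2: stream[8..9]='8' size=0x8=8, data at stream[11..19]='aaytksfq' -> body[3..11], body so far='c9taaytksfq'
Chunk 3: stream[21..22]='0' size=0 (terminator). Final body='c9taaytksfq' (11 bytes)
Body byte 9 at stream offset 17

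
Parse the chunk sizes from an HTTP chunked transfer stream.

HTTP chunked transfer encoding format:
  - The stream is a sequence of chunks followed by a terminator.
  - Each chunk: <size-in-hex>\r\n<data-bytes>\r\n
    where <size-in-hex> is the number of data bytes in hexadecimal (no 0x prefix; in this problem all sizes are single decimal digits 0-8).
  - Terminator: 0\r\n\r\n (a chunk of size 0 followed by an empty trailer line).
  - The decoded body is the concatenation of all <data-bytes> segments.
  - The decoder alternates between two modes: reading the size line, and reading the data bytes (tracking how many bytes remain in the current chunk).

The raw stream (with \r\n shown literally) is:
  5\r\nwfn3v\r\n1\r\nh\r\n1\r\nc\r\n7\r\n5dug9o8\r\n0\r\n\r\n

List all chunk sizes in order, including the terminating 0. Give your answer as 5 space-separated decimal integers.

Chunk 1: stream[0..1]='5' size=0x5=5, data at stream[3..8]='wfn3v' -> body[0..5], body so far='wfn3v'
Chunk 2: stream[10..11]='1' size=0x1=1, data at stream[13..14]='h' -> body[5..6], body so far='wfn3vh'
Chunk 3: stream[16..17]='1' size=0x1=1, data at stream[19..20]='c' -> body[6..7], body so far='wfn3vhc'
Chunk 4: stream[22..23]='7' size=0x7=7, data at stream[25..32]='5dug9o8' -> body[7..14], body so far='wfn3vhc5dug9o8'
Chunk 5: stream[34..35]='0' size=0 (terminator). Final body='wfn3vhc5dug9o8' (14 bytes)

Answer: 5 1 1 7 0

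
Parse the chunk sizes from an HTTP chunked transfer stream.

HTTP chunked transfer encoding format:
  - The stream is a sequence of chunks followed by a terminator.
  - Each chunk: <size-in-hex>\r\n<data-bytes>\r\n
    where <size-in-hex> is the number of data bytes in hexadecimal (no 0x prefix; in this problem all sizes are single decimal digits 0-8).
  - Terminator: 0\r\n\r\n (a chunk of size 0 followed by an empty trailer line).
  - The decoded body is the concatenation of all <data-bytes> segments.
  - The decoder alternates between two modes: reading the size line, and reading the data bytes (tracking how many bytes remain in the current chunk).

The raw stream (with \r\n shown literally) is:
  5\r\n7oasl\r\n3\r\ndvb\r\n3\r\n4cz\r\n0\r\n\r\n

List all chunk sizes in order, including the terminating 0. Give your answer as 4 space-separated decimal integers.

Answer: 5 3 3 0

Derivation:
Chunk 1: stream[0..1]='5' size=0x5=5, data at stream[3..8]='7oasl' -> body[0..5], body so far='7oasl'
Chunk 2: stream[10..11]='3' size=0x3=3, data at stream[13..16]='dvb' -> body[5..8], body so far='7oasldvb'
Chunk 3: stream[18..19]='3' size=0x3=3, data at stream[21..24]='4cz' -> body[8..11], body so far='7oasldvb4cz'
Chunk 4: stream[26..27]='0' size=0 (terminator). Final body='7oasldvb4cz' (11 bytes)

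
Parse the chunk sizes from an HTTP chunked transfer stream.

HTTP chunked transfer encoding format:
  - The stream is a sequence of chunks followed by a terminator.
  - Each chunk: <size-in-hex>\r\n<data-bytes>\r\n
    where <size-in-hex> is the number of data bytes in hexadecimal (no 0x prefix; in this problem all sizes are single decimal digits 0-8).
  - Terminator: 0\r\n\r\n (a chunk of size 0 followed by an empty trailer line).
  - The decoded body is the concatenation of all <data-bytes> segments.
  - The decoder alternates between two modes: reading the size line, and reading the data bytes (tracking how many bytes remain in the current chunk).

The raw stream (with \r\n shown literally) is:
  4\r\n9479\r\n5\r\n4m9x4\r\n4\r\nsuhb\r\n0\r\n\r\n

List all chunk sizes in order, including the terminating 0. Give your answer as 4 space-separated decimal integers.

Chunk 1: stream[0..1]='4' size=0x4=4, data at stream[3..7]='9479' -> body[0..4], body so far='9479'
Chunk 2: stream[9..10]='5' size=0x5=5, data at stream[12..17]='4m9x4' -> body[4..9], body so far='94794m9x4'
Chunk 3: stream[19..20]='4' size=0x4=4, data at stream[22..26]='suhb' -> body[9..13], body so far='94794m9x4suhb'
Chunk 4: stream[28..29]='0' size=0 (terminator). Final body='94794m9x4suhb' (13 bytes)

Answer: 4 5 4 0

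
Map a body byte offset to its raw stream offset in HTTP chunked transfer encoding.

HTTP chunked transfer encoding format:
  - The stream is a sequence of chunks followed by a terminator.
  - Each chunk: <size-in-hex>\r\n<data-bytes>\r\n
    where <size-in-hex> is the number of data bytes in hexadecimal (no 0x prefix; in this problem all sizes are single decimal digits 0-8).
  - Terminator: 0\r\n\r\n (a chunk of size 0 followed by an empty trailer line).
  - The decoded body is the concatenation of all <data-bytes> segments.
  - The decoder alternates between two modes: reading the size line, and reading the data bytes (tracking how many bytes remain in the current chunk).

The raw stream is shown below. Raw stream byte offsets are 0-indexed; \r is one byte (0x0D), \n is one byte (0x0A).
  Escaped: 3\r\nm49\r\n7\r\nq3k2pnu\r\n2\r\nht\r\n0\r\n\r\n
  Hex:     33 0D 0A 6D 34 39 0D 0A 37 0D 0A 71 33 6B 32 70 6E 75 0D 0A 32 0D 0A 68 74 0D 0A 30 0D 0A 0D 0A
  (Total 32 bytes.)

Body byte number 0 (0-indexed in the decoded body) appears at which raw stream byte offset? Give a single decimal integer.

Chunk 1: stream[0..1]='3' size=0x3=3, data at stream[3..6]='m49' -> body[0..3], body so far='m49'
Chunk 2: stream[8..9]='7' size=0x7=7, data at stream[11..18]='q3k2pnu' -> body[3..10], body so far='m49q3k2pnu'
Chunk 3: stream[20..21]='2' size=0x2=2, data at stream[23..25]='ht' -> body[10..12], body so far='m49q3k2pnuht'
Chunk 4: stream[27..28]='0' size=0 (terminator). Final body='m49q3k2pnuht' (12 bytes)
Body byte 0 at stream offset 3

Answer: 3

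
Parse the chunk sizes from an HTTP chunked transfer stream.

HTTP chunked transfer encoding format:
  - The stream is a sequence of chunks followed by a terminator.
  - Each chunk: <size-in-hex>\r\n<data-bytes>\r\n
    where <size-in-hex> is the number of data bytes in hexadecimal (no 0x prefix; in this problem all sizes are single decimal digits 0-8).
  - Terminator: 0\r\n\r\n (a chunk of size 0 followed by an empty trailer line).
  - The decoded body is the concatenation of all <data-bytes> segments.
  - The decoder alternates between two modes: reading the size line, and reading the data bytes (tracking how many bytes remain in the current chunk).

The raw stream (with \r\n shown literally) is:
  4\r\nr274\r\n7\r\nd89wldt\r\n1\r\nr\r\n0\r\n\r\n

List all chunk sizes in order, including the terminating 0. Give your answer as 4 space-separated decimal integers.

Answer: 4 7 1 0

Derivation:
Chunk 1: stream[0..1]='4' size=0x4=4, data at stream[3..7]='r274' -> body[0..4], body so far='r274'
Chunk 2: stream[9..10]='7' size=0x7=7, data at stream[12..19]='d89wldt' -> body[4..11], body so far='r274d89wldt'
Chunk 3: stream[21..22]='1' size=0x1=1, data at stream[24..25]='r' -> body[11..12], body so far='r274d89wldtr'
Chunk 4: stream[27..28]='0' size=0 (terminator). Final body='r274d89wldtr' (12 bytes)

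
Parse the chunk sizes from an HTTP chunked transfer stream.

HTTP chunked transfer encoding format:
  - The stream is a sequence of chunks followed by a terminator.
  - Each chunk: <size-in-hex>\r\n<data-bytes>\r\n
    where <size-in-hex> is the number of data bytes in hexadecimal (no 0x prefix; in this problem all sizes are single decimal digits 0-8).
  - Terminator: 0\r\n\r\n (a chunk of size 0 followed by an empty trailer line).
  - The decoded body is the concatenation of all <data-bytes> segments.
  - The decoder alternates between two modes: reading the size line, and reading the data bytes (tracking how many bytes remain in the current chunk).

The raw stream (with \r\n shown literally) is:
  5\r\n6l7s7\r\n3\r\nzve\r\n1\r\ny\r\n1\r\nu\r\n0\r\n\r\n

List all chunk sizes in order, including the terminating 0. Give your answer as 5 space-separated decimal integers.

Answer: 5 3 1 1 0

Derivation:
Chunk 1: stream[0..1]='5' size=0x5=5, data at stream[3..8]='6l7s7' -> body[0..5], body so far='6l7s7'
Chunk 2: stream[10..11]='3' size=0x3=3, data at stream[13..16]='zve' -> body[5..8], body so far='6l7s7zve'
Chunk 3: stream[18..19]='1' size=0x1=1, data at stream[21..22]='y' -> body[8..9], body so far='6l7s7zvey'
Chunk 4: stream[24..25]='1' size=0x1=1, data at stream[27..28]='u' -> body[9..10], body so far='6l7s7zveyu'
Chunk 5: stream[30..31]='0' size=0 (terminator). Final body='6l7s7zveyu' (10 bytes)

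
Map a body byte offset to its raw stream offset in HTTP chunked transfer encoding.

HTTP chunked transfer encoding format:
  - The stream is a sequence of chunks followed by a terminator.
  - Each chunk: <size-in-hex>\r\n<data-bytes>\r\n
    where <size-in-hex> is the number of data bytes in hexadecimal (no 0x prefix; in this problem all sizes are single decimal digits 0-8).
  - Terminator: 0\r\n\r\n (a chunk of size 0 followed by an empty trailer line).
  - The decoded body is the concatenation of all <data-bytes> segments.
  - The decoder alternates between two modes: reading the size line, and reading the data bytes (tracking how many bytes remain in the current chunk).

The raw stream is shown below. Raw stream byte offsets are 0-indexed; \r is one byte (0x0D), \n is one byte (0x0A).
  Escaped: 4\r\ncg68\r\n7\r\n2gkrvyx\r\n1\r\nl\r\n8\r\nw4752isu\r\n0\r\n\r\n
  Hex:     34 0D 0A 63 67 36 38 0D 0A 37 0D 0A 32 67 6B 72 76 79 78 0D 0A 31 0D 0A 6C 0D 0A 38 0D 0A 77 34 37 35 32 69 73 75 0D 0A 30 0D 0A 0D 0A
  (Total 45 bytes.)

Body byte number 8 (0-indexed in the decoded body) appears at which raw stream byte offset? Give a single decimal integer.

Chunk 1: stream[0..1]='4' size=0x4=4, data at stream[3..7]='cg68' -> body[0..4], body so far='cg68'
Chunk 2: stream[9..10]='7' size=0x7=7, data at stream[12..19]='2gkrvyx' -> body[4..11], body so far='cg682gkrvyx'
Chunk 3: stream[21..22]='1' size=0x1=1, data at stream[24..25]='l' -> body[11..12], body so far='cg682gkrvyxl'
Chunk 4: stream[27..28]='8' size=0x8=8, data at stream[30..38]='w4752isu' -> body[12..20], body so far='cg682gkrvyxlw4752isu'
Chunk 5: stream[40..41]='0' size=0 (terminator). Final body='cg682gkrvyxlw4752isu' (20 bytes)
Body byte 8 at stream offset 16

Answer: 16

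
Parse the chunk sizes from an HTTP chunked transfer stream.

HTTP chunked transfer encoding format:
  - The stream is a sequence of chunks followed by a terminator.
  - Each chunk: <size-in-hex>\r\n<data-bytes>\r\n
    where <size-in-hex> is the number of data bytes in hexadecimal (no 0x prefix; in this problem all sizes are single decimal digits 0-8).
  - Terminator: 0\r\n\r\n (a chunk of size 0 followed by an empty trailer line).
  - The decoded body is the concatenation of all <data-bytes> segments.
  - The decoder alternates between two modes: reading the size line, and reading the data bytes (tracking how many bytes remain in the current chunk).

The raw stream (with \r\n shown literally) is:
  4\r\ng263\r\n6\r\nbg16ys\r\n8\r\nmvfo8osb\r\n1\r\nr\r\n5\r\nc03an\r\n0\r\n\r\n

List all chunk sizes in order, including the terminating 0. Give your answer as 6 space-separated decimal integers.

Answer: 4 6 8 1 5 0

Derivation:
Chunk 1: stream[0..1]='4' size=0x4=4, data at stream[3..7]='g263' -> body[0..4], body so far='g263'
Chunk 2: stream[9..10]='6' size=0x6=6, data at stream[12..18]='bg16ys' -> body[4..10], body so far='g263bg16ys'
Chunk 3: stream[20..21]='8' size=0x8=8, data at stream[23..31]='mvfo8osb' -> body[10..18], body so far='g263bg16ysmvfo8osb'
Chunk 4: stream[33..34]='1' size=0x1=1, data at stream[36..37]='r' -> body[18..19], body so far='g263bg16ysmvfo8osbr'
Chunk 5: stream[39..40]='5' size=0x5=5, data at stream[42..47]='c03an' -> body[19..24], body so far='g263bg16ysmvfo8osbrc03an'
Chunk 6: stream[49..50]='0' size=0 (terminator). Final body='g263bg16ysmvfo8osbrc03an' (24 bytes)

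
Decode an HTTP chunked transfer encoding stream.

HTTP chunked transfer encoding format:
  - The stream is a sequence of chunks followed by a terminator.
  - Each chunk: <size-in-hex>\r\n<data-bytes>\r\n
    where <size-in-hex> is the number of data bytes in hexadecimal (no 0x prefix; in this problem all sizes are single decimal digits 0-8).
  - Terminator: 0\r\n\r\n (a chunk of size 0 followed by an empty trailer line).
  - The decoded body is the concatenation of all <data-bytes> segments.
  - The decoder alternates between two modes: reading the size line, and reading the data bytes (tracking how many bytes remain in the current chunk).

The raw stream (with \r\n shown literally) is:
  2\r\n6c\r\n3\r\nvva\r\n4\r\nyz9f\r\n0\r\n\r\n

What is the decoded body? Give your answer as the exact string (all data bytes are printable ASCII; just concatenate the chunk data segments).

Answer: 6cvvayz9f

Derivation:
Chunk 1: stream[0..1]='2' size=0x2=2, data at stream[3..5]='6c' -> body[0..2], body so far='6c'
Chunk 2: stream[7..8]='3' size=0x3=3, data at stream[10..13]='vva' -> body[2..5], body so far='6cvva'
Chunk 3: stream[15..16]='4' size=0x4=4, data at stream[18..22]='yz9f' -> body[5..9], body so far='6cvvayz9f'
Chunk 4: stream[24..25]='0' size=0 (terminator). Final body='6cvvayz9f' (9 bytes)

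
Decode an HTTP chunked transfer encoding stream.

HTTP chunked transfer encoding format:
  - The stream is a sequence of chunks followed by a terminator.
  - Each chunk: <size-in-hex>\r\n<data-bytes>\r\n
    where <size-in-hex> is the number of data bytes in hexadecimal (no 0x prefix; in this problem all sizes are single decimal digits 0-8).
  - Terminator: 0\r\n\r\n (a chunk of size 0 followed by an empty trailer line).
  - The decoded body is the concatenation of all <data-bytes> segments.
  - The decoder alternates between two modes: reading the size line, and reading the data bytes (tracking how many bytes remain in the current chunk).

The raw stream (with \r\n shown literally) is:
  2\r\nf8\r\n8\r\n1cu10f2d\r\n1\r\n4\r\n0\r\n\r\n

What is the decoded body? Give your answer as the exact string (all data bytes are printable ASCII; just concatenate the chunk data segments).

Chunk 1: stream[0..1]='2' size=0x2=2, data at stream[3..5]='f8' -> body[0..2], body so far='f8'
Chunk 2: stream[7..8]='8' size=0x8=8, data at stream[10..18]='1cu10f2d' -> body[2..10], body so far='f81cu10f2d'
Chunk 3: stream[20..21]='1' size=0x1=1, data at stream[23..24]='4' -> body[10..11], body so far='f81cu10f2d4'
Chunk 4: stream[26..27]='0' size=0 (terminator). Final body='f81cu10f2d4' (11 bytes)

Answer: f81cu10f2d4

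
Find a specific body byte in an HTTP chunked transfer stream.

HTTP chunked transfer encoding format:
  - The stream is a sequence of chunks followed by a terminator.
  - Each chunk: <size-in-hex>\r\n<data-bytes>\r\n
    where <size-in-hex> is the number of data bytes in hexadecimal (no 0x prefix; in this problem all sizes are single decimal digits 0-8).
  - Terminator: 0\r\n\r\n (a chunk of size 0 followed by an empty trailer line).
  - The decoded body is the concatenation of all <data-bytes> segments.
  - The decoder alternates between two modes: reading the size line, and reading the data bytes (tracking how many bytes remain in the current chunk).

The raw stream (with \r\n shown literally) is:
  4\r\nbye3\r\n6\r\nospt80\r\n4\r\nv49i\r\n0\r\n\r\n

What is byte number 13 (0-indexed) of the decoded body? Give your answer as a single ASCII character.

Chunk 1: stream[0..1]='4' size=0x4=4, data at stream[3..7]='bye3' -> body[0..4], body so far='bye3'
Chunk 2: stream[9..10]='6' size=0x6=6, data at stream[12..18]='ospt80' -> body[4..10], body so far='bye3ospt80'
Chunk 3: stream[20..21]='4' size=0x4=4, data at stream[23..27]='v49i' -> body[10..14], body so far='bye3ospt80v49i'
Chunk 4: stream[29..30]='0' size=0 (terminator). Final body='bye3ospt80v49i' (14 bytes)
Body byte 13 = 'i'

Answer: i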